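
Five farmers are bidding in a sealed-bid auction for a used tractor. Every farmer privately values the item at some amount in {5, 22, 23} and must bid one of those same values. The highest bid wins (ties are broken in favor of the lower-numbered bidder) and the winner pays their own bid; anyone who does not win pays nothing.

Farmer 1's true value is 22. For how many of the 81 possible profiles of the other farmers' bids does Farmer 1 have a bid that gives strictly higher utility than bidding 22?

1

Others bid (5, 5, 5, 5): truth gives 0; bid 5 gives 17 > 0. Violating.
Others bid (5, 5, 5, 22): truth gives 0; no alternative beats it.
Others bid (5, 5, 5, 23): truth gives 0; no alternative beats it.
(Checking all 81 profiles: 1 has a profitable deviation, 80 do not.)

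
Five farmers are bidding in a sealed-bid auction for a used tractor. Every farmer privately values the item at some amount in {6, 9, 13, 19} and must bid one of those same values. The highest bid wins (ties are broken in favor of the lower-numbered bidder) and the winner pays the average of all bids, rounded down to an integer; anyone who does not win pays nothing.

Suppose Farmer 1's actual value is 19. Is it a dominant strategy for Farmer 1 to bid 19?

No

Consider the case where Farmer 2 bids 6, Farmer 3 bids 6, Farmer 4 bids 6 and Farmer 5 bids 6.
Truthful bid 19: wins, pays 8, utility 19 - 8 = 11.
Bid 6 instead: wins, pays 6, utility 19 - 6 = 13.
Since 13 > 11, bidding 6 is strictly better here, so truthful bidding is not dominant.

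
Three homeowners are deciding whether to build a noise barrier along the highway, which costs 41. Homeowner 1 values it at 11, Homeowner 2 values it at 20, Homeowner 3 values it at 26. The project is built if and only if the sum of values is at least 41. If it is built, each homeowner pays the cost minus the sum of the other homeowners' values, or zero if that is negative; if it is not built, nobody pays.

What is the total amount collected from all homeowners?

Total value 57 ≥ cost 41, so it is built.
Homeowner 1: others sum to 46; max(0, 41 - 46) = 0.
Homeowner 2: others sum to 37; max(0, 41 - 37) = 4.
Homeowner 3: others sum to 31; max(0, 41 - 31) = 10.
Total collected = 0 + 4 + 10 = 14.

14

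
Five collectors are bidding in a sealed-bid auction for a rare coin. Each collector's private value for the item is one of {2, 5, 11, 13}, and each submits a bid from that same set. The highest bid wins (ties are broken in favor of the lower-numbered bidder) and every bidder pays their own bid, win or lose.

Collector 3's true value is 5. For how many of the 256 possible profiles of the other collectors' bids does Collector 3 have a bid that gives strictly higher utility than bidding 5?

Others bid (2, 2, 2, 11): truth gives -5; bid 2 gives -2 > -5. Violating.
Others bid (2, 2, 2, 13): truth gives -5; bid 2 gives -2 > -5. Violating.
Others bid (2, 2, 5, 11): truth gives -5; bid 2 gives -2 > -5. Violating.
Others bid (2, 2, 5, 13): truth gives -5; bid 2 gives -2 > -5. Violating.
Others bid (2, 2, 2, 2): truth gives 0; no alternative beats it.
Others bid (2, 2, 2, 5): truth gives 0; no alternative beats it.
(Checking all 256 profiles: 252 have a profitable deviation, 4 do not.)

252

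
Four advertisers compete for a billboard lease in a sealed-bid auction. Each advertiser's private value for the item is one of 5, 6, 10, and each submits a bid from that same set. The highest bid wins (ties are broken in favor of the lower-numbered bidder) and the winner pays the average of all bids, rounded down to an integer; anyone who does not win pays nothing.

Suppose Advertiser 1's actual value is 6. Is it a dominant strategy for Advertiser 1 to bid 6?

Check each profile of the others' bids and compare truth against every alternative bid.
Others bid (5, 5, 6): truth gives 1, best alternative gives 0.
Others bid (5, 6, 5): truth gives 1, best alternative gives 0.
Others bid (5, 6, 6): truth gives 1, best alternative gives 0.
Others bid (6, 5, 5): truth gives 1, best alternative gives 0.
Others bid (6, 5, 6): truth gives 1, best alternative gives 0.
Others bid (6, 6, 5): truth gives 1, best alternative gives 0.
(Remaining 21 profiles checked similarly; truth is weakly best in each.)
In every case the truthful bid is at least as good as any alternative, so it is a dominant strategy.

Yes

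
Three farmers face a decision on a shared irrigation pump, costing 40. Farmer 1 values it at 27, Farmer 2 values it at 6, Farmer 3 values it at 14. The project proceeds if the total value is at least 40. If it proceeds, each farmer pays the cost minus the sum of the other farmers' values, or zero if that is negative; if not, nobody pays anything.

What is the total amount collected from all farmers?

27

Total value 47 ≥ cost 40, so it is built.
Farmer 1: others sum to 20; max(0, 40 - 20) = 20.
Farmer 2: others sum to 41; max(0, 40 - 41) = 0.
Farmer 3: others sum to 33; max(0, 40 - 33) = 7.
Total collected = 20 + 0 + 7 = 27.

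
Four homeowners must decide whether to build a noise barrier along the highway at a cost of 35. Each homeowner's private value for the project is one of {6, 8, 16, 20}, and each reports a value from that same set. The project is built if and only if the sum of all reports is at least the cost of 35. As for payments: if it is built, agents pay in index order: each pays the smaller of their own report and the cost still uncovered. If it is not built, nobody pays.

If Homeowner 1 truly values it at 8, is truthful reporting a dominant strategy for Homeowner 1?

No

Consider the case where Homeowner 2 reports 6, Homeowner 3 reports 6 and Homeowner 4 reports 20.
Truthful report 8: project built, pays 8, utility 8 - 8 = 0.
Report 6 instead: project built, pays 6, utility 8 - 6 = 2.
Since 2 > 0, reporting 6 is strictly better here, so truthful reporting is not dominant.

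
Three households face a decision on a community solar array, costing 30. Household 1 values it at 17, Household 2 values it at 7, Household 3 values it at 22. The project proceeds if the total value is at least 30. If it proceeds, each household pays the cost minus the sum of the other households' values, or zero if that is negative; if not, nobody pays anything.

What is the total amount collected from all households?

7

Total value 46 ≥ cost 30, so it is built.
Household 1: others sum to 29; max(0, 30 - 29) = 1.
Household 2: others sum to 39; max(0, 30 - 39) = 0.
Household 3: others sum to 24; max(0, 30 - 24) = 6.
Total collected = 1 + 0 + 6 = 7.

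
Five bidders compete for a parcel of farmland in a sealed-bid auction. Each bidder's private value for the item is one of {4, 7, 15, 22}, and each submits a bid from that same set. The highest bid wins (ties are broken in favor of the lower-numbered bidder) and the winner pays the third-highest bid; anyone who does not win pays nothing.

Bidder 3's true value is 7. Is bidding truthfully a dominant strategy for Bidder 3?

Consider the case where Bidder 1 bids 4, Bidder 2 bids 4, Bidder 4 bids 4 and Bidder 5 bids 15.
Truthful bid 7: loses, pays 0, utility 0.
Bid 15 instead: wins, pays 4, utility 7 - 4 = 3.
Since 3 > 0, bidding 15 is strictly better here, so truthful bidding is not dominant.

No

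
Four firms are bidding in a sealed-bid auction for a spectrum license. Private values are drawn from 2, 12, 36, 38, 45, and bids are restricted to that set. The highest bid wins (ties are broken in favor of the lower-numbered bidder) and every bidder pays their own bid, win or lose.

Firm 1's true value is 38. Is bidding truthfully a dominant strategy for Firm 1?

Consider the case where Firm 2 bids 2, Firm 3 bids 2 and Firm 4 bids 2.
Truthful bid 38: wins, pays 38, utility 38 - 38 = 0.
Bid 2 instead: wins, pays 2, utility 38 - 2 = 36.
Since 36 > 0, bidding 2 is strictly better here, so truthful bidding is not dominant.

No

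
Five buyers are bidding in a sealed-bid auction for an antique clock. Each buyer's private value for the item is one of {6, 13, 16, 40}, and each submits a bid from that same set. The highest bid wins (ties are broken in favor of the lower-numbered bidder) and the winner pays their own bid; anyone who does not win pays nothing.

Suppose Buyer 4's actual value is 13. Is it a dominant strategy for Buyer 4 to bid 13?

Yes

Check each profile of the others' bids and compare truth against every alternative bid.
Others bid (6, 6, 6, 6): truth gives 0, best alternative gives 0.
Others bid (6, 6, 6, 13): truth gives 0, best alternative gives 0.
Others bid (6, 6, 6, 16): truth gives 0, best alternative gives 0.
Others bid (6, 6, 6, 40): truth gives 0, best alternative gives 0.
Others bid (6, 6, 13, 6): truth gives 0, best alternative gives 0.
Others bid (6, 6, 13, 13): truth gives 0, best alternative gives 0.
(Remaining 250 profiles checked similarly; truth is weakly best in each.)
In every case the truthful bid is at least as good as any alternative, so it is a dominant strategy.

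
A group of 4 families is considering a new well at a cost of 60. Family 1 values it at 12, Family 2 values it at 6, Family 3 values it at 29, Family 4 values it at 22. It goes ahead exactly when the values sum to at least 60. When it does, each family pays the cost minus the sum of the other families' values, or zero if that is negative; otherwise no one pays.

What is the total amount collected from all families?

36

Total value 69 ≥ cost 60, so it is built.
Family 1: others sum to 57; max(0, 60 - 57) = 3.
Family 2: others sum to 63; max(0, 60 - 63) = 0.
Family 3: others sum to 40; max(0, 60 - 40) = 20.
Family 4: others sum to 47; max(0, 60 - 47) = 13.
Total collected = 3 + 0 + 20 + 13 = 36.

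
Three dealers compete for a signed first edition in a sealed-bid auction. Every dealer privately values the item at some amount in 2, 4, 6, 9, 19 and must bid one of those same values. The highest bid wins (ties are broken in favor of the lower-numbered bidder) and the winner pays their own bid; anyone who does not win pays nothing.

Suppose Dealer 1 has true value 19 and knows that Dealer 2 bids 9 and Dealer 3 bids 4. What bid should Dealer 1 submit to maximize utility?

9

Bid 2: loses, pays 0, utility 0.
Bid 4: loses, pays 0, utility 0.
Bid 6: loses, pays 0, utility 0.
Bid 9: wins, pays 9, utility 19 - 9 = 10.
Bid 19: wins, pays 19, utility 19 - 19 = 0.
The best choice is 9 with utility 10.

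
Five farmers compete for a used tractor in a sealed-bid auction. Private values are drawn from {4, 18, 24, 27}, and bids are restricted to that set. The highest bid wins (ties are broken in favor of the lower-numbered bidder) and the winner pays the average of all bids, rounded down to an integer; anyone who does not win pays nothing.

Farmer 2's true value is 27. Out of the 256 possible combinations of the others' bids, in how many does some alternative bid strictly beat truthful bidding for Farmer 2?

Others bid (4, 4, 4, 4): truth gives 19; bid 18 gives 21 > 19. Violating.
Others bid (4, 4, 4, 18): truth gives 16; bid 18 gives 18 > 16. Violating.
Others bid (4, 4, 18, 4): truth gives 16; bid 18 gives 18 > 16. Violating.
Others bid (4, 4, 18, 18): truth gives 13; bid 18 gives 15 > 13. Violating.
Others bid (4, 4, 4, 24): truth gives 15; no alternative beats it.
Others bid (4, 4, 4, 27): truth gives 14; no alternative beats it.
(Checking all 256 profiles: 46 have a profitable deviation, 210 do not.)

46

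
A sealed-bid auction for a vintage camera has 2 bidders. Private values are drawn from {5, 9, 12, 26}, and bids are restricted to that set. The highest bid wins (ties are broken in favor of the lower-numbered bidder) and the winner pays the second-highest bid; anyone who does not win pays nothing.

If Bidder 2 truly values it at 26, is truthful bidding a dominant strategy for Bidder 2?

Yes

Check each profile of the others' bids and compare truth against every alternative bid.
Others bid (12): truth gives 14, best alternative gives 0.
Others bid (5): truth gives 21, best alternative gives 21.
Others bid (9): truth gives 17, best alternative gives 17.
Others bid (26): truth gives 0, best alternative gives 0.
In every case the truthful bid is at least as good as any alternative, so it is a dominant strategy.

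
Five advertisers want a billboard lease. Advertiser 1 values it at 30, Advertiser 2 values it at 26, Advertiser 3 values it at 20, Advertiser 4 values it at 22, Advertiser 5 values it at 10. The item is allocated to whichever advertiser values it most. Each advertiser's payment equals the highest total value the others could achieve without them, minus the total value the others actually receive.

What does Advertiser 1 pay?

Advertiser 1 has the highest value and receives the item.
Without Advertiser 1, the item would go to the next-highest value, 26, so the others could achieve 26.
With Advertiser 1 present and winning, the others receive nothing, so their total is 0.
Payment = 26 - 0 = 26.

26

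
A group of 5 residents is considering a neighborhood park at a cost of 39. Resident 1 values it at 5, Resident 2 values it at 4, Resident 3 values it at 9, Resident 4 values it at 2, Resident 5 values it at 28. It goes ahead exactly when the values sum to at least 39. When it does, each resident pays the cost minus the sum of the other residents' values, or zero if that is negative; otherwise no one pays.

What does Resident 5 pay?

Total value 48 ≥ cost 39, so the project is built.
The other residents' values sum to 20.
Cost minus that sum is 39 - 20 = 19.

19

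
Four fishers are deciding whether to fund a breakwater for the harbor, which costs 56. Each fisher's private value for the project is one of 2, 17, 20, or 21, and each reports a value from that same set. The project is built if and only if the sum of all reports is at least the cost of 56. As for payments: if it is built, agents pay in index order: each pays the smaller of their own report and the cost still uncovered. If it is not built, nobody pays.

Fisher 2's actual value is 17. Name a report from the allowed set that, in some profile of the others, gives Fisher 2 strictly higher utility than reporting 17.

Suppose Fisher 1 reports 17, Fisher 3 reports 17 and Fisher 4 reports 20.
Report 17: project built, pays 17, utility 17 - 17 = 0.
Report 2: project built, pays 2, utility 17 - 2 = 15.
So reporting 2 beats truth here (15 > 0).

2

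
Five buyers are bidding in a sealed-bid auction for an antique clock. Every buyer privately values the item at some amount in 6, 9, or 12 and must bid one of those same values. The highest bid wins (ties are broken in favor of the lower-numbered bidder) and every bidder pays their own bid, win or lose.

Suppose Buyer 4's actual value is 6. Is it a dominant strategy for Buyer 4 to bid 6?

No

Consider the case where Buyer 1 bids 6, Buyer 2 bids 6, Buyer 3 bids 6 and Buyer 5 bids 6.
Truthful bid 6: loses but pays 6, utility -6.
Bid 9 instead: wins, pays 9, utility 6 - 9 = -3.
Since -3 > -6, bidding 9 is strictly better here, so truthful bidding is not dominant.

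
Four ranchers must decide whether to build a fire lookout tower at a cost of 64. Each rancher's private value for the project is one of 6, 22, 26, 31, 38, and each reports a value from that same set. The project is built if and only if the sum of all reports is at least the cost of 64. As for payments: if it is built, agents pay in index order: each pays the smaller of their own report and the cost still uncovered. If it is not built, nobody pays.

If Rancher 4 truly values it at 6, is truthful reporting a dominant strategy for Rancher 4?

Check each profile of the others' reports and compare truth against every alternative report.
Others report (6, 6, 31): truth gives 0, best alternative gives -15.
Others report (6, 31, 6): truth gives 0, best alternative gives -15.
Others report (31, 6, 6): truth gives 0, best alternative gives -15.
Others report (6, 6, 38): truth gives 0, best alternative gives -8.
Others report (6, 22, 22): truth gives 0, best alternative gives -8.
Others report (6, 38, 6): truth gives 0, best alternative gives -8.
(Remaining 119 profiles checked similarly; truth is weakly best in each.)
In every case the truthful report is at least as good as any alternative, so it is a dominant strategy.

Yes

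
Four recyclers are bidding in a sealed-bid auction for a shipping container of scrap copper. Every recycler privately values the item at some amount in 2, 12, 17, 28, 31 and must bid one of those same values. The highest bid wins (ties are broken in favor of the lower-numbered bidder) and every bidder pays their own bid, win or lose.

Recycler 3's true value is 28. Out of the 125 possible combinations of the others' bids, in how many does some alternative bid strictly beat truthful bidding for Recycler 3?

Others bid (2, 2, 2): truth gives 0; bid 12 gives 16 > 0. Violating.
Others bid (2, 2, 12): truth gives 0; bid 12 gives 16 > 0. Violating.
Others bid (2, 2, 17): truth gives 0; bid 17 gives 11 > 0. Violating.
Others bid (2, 2, 31): truth gives -28; bid 2 gives -2 > -28. Violating.
Others bid (2, 2, 28): truth gives 0; no alternative beats it.
Others bid (2, 12, 28): truth gives 0; no alternative beats it.
(Checking all 125 profiles: 101 have a profitable deviation, 24 do not.)

101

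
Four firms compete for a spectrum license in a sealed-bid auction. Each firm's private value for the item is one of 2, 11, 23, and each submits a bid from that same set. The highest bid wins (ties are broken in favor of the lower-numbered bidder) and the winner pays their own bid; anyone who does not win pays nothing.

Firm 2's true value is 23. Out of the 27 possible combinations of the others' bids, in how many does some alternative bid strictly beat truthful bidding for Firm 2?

4

Others bid (2, 2, 2): truth gives 0; bid 11 gives 12 > 0. Violating.
Others bid (2, 2, 11): truth gives 0; bid 11 gives 12 > 0. Violating.
Others bid (2, 11, 2): truth gives 0; bid 11 gives 12 > 0. Violating.
Others bid (2, 11, 11): truth gives 0; bid 11 gives 12 > 0. Violating.
Others bid (2, 2, 23): truth gives 0; no alternative beats it.
Others bid (2, 11, 23): truth gives 0; no alternative beats it.
(Checking all 27 profiles: 4 have a profitable deviation, 23 do not.)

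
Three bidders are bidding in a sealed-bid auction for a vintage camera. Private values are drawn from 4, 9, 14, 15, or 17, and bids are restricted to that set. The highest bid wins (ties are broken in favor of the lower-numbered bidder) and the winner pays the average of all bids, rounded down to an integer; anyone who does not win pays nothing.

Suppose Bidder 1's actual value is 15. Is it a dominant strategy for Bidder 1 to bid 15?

No

Consider the case where Bidder 2 bids 4 and Bidder 3 bids 4.
Truthful bid 15: wins, pays 7, utility 15 - 7 = 8.
Bid 4 instead: wins, pays 4, utility 15 - 4 = 11.
Since 11 > 8, bidding 4 is strictly better here, so truthful bidding is not dominant.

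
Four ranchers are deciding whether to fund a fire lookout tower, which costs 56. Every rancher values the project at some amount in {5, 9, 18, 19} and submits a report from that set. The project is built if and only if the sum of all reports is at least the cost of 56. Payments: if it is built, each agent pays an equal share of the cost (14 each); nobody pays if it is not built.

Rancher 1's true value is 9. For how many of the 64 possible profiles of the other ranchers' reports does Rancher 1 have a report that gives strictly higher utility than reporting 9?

Others report (9, 19, 19): truth gives -5; report 5 gives 0 > -5. Violating.
Others report (19, 9, 19): truth gives -5; report 5 gives 0 > -5. Violating.
Others report (19, 19, 9): truth gives -5; report 5 gives 0 > -5. Violating.
Others report (5, 5, 5): truth gives 0; no alternative beats it.
Others report (5, 5, 9): truth gives 0; no alternative beats it.
(Checking all 64 profiles: 3 have a profitable deviation, 61 do not.)

3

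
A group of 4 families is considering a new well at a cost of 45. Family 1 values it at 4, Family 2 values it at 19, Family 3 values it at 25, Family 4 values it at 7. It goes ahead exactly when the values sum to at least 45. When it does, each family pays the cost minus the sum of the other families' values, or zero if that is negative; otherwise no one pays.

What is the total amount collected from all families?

Total value 55 ≥ cost 45, so it is built.
Family 1: others sum to 51; max(0, 45 - 51) = 0.
Family 2: others sum to 36; max(0, 45 - 36) = 9.
Family 3: others sum to 30; max(0, 45 - 30) = 15.
Family 4: others sum to 48; max(0, 45 - 48) = 0.
Total collected = 0 + 9 + 15 + 0 = 24.

24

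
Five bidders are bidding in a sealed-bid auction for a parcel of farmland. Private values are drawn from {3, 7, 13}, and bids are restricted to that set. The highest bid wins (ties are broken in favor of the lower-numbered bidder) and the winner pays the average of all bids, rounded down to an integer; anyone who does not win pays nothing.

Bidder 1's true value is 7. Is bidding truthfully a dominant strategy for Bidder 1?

Yes

Check each profile of the others' bids and compare truth against every alternative bid.
Others bid (3, 3, 3, 7): truth gives 3, best alternative gives 2.
Others bid (3, 3, 7, 3): truth gives 3, best alternative gives 2.
Others bid (3, 7, 3, 3): truth gives 3, best alternative gives 2.
Others bid (7, 3, 3, 3): truth gives 3, best alternative gives 2.
Others bid (3, 3, 7, 7): truth gives 2, best alternative gives 1.
Others bid (3, 7, 3, 7): truth gives 2, best alternative gives 1.
(Remaining 75 profiles checked similarly; truth is weakly best in each.)
In every case the truthful bid is at least as good as any alternative, so it is a dominant strategy.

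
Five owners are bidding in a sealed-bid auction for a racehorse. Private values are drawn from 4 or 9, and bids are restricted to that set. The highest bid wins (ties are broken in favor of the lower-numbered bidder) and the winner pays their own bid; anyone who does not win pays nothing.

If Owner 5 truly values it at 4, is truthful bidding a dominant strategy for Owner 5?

Check each profile of the others' bids and compare truth against every alternative bid.
Others bid (4, 4, 4, 4): truth gives 0, best alternative gives -5.
Others bid (4, 4, 4, 9): truth gives 0, best alternative gives 0.
Others bid (4, 4, 9, 4): truth gives 0, best alternative gives 0.
Others bid (4, 4, 9, 9): truth gives 0, best alternative gives 0.
Others bid (4, 9, 4, 4): truth gives 0, best alternative gives 0.
Others bid (4, 9, 4, 9): truth gives 0, best alternative gives 0.
(Remaining 10 profiles checked similarly; truth is weakly best in each.)
In every case the truthful bid is at least as good as any alternative, so it is a dominant strategy.

Yes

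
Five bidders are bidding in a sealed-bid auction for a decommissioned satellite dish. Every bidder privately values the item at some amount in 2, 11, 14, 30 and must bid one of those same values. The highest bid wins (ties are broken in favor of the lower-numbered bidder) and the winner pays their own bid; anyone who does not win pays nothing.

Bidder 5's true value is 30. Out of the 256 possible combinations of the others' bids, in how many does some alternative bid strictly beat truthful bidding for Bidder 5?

16

Others bid (2, 2, 2, 2): truth gives 0; bid 11 gives 19 > 0. Violating.
Others bid (2, 2, 2, 11): truth gives 0; bid 14 gives 16 > 0. Violating.
Others bid (2, 2, 11, 2): truth gives 0; bid 14 gives 16 > 0. Violating.
Others bid (2, 2, 11, 11): truth gives 0; bid 14 gives 16 > 0. Violating.
Others bid (2, 2, 2, 14): truth gives 0; no alternative beats it.
Others bid (2, 2, 2, 30): truth gives 0; no alternative beats it.
(Checking all 256 profiles: 16 have a profitable deviation, 240 do not.)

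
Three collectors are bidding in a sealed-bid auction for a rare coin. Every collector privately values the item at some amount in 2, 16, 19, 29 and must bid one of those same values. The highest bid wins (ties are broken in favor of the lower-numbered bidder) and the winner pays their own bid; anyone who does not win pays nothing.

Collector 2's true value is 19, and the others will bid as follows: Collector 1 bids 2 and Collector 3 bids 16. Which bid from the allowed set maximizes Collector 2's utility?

Bid 2: loses, pays 0, utility 0.
Bid 16: wins, pays 16, utility 19 - 16 = 3.
Bid 19: wins, pays 19, utility 19 - 19 = 0.
Bid 29: wins, pays 29, utility 19 - 29 = -10.
The best choice is 16 with utility 3.

16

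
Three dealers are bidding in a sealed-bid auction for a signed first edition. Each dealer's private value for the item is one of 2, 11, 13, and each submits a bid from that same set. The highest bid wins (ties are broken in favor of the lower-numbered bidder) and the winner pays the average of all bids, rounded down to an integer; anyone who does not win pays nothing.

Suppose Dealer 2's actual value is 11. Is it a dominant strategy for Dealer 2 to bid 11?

No

Consider the case where Dealer 1 bids 2 and Dealer 3 bids 13.
Truthful bid 11: loses, pays 0, utility 0.
Bid 13 instead: wins, pays 9, utility 11 - 9 = 2.
Since 2 > 0, bidding 13 is strictly better here, so truthful bidding is not dominant.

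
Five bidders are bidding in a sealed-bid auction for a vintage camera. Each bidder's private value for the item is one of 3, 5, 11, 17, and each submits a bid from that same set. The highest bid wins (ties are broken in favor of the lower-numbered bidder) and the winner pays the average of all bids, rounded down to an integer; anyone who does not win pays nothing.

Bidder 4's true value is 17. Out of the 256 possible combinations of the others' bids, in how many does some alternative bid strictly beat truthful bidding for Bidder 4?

Others bid (3, 3, 3, 3): truth gives 12; bid 5 gives 14 > 12. Violating.
Others bid (3, 3, 3, 5): truth gives 11; bid 5 gives 14 > 11. Violating.
Others bid (3, 3, 3, 11): truth gives 10; bid 11 gives 11 > 10. Violating.
Others bid (3, 3, 5, 3): truth gives 11; bid 11 gives 12 > 11. Violating.
Others bid (3, 3, 3, 17): truth gives 9; no alternative beats it.
Others bid (3, 3, 5, 17): truth gives 8; no alternative beats it.
(Checking all 256 profiles: 24 have a profitable deviation, 232 do not.)

24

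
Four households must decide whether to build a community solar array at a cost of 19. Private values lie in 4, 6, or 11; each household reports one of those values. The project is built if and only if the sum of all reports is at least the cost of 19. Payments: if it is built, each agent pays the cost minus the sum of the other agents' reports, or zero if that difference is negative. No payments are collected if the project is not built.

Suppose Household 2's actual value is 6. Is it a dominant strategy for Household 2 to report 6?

Yes

Check each profile of the others' reports and compare truth against every alternative report.
Others report (4, 4, 11): truth gives 6, best alternative gives 6.
Others report (4, 6, 11): truth gives 6, best alternative gives 6.
Others report (4, 11, 4): truth gives 6, best alternative gives 6.
Others report (4, 11, 6): truth gives 6, best alternative gives 6.
Others report (4, 11, 11): truth gives 6, best alternative gives 6.
Others report (6, 4, 11): truth gives 6, best alternative gives 6.
(Remaining 21 profiles checked similarly; truth is weakly best in each.)
In every case the truthful report is at least as good as any alternative, so it is a dominant strategy.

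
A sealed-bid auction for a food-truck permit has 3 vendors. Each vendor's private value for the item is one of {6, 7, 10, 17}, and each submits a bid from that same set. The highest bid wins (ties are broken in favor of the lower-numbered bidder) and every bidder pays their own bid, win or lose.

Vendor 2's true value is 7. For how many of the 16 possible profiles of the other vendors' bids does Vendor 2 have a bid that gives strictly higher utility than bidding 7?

Others bid (6, 10): truth gives -7; bid 10 gives -3 > -7. Violating.
Others bid (6, 17): truth gives -7; bid 6 gives -6 > -7. Violating.
Others bid (7, 6): truth gives -7; bid 10 gives -3 > -7. Violating.
Others bid (7, 7): truth gives -7; bid 10 gives -3 > -7. Violating.
Others bid (6, 6): truth gives 0; no alternative beats it.
Others bid (6, 7): truth gives 0; no alternative beats it.
(Checking all 16 profiles: 14 have a profitable deviation, 2 do not.)

14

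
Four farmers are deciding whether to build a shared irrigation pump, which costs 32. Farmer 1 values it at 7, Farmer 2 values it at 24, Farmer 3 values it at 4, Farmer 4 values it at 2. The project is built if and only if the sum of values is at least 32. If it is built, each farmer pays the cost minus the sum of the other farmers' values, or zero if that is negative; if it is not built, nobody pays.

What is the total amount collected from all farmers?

Total value 37 ≥ cost 32, so it is built.
Farmer 1: others sum to 30; max(0, 32 - 30) = 2.
Farmer 2: others sum to 13; max(0, 32 - 13) = 19.
Farmer 3: others sum to 33; max(0, 32 - 33) = 0.
Farmer 4: others sum to 35; max(0, 32 - 35) = 0.
Total collected = 2 + 19 + 0 + 0 = 21.

21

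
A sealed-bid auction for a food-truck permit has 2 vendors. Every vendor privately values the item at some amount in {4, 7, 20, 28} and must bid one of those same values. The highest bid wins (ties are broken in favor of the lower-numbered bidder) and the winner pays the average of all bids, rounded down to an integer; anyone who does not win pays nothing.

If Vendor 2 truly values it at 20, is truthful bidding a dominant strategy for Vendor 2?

Consider the case where Vendor 1 bids 4.
Truthful bid 20: wins, pays 12, utility 20 - 12 = 8.
Bid 7 instead: wins, pays 5, utility 20 - 5 = 15.
Since 15 > 8, bidding 7 is strictly better here, so truthful bidding is not dominant.

No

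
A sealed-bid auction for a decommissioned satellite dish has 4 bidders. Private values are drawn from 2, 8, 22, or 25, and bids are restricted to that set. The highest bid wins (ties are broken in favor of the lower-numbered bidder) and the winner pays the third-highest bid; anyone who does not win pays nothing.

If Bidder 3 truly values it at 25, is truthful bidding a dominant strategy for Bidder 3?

Yes

Check each profile of the others' bids and compare truth against every alternative bid.
Others bid (2, 2, 25): truth gives 23, best alternative gives 0.
Others bid (2, 22, 2): truth gives 23, best alternative gives 0.
Others bid (22, 2, 2): truth gives 23, best alternative gives 0.
Others bid (2, 8, 25): truth gives 17, best alternative gives 0.
Others bid (2, 22, 8): truth gives 17, best alternative gives 0.
Others bid (8, 2, 25): truth gives 17, best alternative gives 0.
(Remaining 58 profiles checked similarly; truth is weakly best in each.)
In every case the truthful bid is at least as good as any alternative, so it is a dominant strategy.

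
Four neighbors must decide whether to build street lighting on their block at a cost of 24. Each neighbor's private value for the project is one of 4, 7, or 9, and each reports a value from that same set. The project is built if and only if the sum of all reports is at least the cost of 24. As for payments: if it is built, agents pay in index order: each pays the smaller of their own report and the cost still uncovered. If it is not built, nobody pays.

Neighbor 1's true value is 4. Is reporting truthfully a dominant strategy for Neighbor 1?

Check each profile of the others' reports and compare truth against every alternative report.
Others report (4, 4, 9): truth gives 0, best alternative gives -3.
Others report (4, 7, 7): truth gives 0, best alternative gives -3.
Others report (4, 7, 9): truth gives 0, best alternative gives -3.
Others report (4, 9, 4): truth gives 0, best alternative gives -3.
Others report (4, 9, 7): truth gives 0, best alternative gives -3.
Others report (4, 9, 9): truth gives 0, best alternative gives -3.
(Remaining 21 profiles checked similarly; truth is weakly best in each.)
In every case the truthful report is at least as good as any alternative, so it is a dominant strategy.

Yes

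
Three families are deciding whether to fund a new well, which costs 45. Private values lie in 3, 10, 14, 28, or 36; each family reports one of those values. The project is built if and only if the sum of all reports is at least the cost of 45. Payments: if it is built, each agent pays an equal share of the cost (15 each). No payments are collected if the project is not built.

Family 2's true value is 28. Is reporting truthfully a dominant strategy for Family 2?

Consider the case where Family 1 reports 3 and Family 3 reports 10.
Truthful report 28: project not built, utility 0.
Report 36 instead: project built, pays 15, utility 28 - 15 = 13.
Since 13 > 0, reporting 36 is strictly better here, so truthful reporting is not dominant.

No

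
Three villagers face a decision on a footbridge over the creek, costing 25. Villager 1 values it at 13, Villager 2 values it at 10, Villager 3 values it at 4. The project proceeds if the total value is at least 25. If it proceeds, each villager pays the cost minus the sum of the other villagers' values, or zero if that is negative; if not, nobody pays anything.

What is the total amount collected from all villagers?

21

Total value 27 ≥ cost 25, so it is built.
Villager 1: others sum to 14; max(0, 25 - 14) = 11.
Villager 2: others sum to 17; max(0, 25 - 17) = 8.
Villager 3: others sum to 23; max(0, 25 - 23) = 2.
Total collected = 11 + 8 + 2 = 21.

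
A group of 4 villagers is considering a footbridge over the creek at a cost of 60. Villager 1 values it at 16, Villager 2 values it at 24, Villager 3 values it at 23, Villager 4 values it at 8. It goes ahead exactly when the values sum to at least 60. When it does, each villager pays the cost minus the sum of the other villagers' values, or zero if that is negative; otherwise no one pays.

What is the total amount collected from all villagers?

Total value 71 ≥ cost 60, so it is built.
Villager 1: others sum to 55; max(0, 60 - 55) = 5.
Villager 2: others sum to 47; max(0, 60 - 47) = 13.
Villager 3: others sum to 48; max(0, 60 - 48) = 12.
Villager 4: others sum to 63; max(0, 60 - 63) = 0.
Total collected = 5 + 13 + 12 + 0 = 30.

30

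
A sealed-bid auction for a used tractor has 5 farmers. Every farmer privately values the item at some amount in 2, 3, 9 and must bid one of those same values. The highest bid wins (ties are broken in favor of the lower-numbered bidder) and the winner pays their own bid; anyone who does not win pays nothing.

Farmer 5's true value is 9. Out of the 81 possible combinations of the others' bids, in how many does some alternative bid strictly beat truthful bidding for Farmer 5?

1

Others bid (2, 2, 2, 2): truth gives 0; bid 3 gives 6 > 0. Violating.
Others bid (2, 2, 2, 3): truth gives 0; no alternative beats it.
Others bid (2, 2, 2, 9): truth gives 0; no alternative beats it.
(Checking all 81 profiles: 1 has a profitable deviation, 80 do not.)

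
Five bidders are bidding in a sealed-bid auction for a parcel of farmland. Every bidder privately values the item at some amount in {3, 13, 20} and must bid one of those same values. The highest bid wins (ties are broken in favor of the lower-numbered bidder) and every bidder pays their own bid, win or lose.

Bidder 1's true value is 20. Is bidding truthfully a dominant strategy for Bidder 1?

Consider the case where Bidder 2 bids 3, Bidder 3 bids 3, Bidder 4 bids 3 and Bidder 5 bids 3.
Truthful bid 20: wins, pays 20, utility 20 - 20 = 0.
Bid 3 instead: wins, pays 3, utility 20 - 3 = 17.
Since 17 > 0, bidding 3 is strictly better here, so truthful bidding is not dominant.

No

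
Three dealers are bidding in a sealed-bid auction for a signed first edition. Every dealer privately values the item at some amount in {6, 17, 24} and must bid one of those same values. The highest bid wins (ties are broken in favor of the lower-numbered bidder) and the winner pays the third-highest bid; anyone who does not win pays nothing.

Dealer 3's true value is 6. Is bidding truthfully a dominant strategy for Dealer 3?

Check each profile of the others' bids and compare truth against every alternative bid.
Others bid (6, 6): truth gives 0, best alternative gives 0.
Others bid (6, 17): truth gives 0, best alternative gives 0.
Others bid (6, 24): truth gives 0, best alternative gives 0.
Others bid (17, 6): truth gives 0, best alternative gives 0.
Others bid (17, 17): truth gives 0, best alternative gives 0.
Others bid (17, 24): truth gives 0, best alternative gives 0.
(Remaining 3 profiles checked similarly; truth is weakly best in each.)
In every case the truthful bid is at least as good as any alternative, so it is a dominant strategy.

Yes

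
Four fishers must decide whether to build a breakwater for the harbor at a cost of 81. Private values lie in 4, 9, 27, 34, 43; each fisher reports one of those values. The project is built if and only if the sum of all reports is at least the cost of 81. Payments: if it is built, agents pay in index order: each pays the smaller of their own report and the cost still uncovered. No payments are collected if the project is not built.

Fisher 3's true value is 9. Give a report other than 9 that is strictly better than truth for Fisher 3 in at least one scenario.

Suppose Fisher 1 reports 4, Fisher 2 reports 34 and Fisher 4 reports 43.
Report 9: project built, pays 9, utility 9 - 9 = 0.
Report 4: project built, pays 4, utility 9 - 4 = 5.
So reporting 4 beats truth here (5 > 0).

4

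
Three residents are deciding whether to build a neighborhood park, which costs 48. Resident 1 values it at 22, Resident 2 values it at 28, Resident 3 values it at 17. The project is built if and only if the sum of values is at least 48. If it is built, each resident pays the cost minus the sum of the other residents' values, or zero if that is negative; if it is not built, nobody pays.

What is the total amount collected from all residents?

12

Total value 67 ≥ cost 48, so it is built.
Resident 1: others sum to 45; max(0, 48 - 45) = 3.
Resident 2: others sum to 39; max(0, 48 - 39) = 9.
Resident 3: others sum to 50; max(0, 48 - 50) = 0.
Total collected = 3 + 9 + 0 = 12.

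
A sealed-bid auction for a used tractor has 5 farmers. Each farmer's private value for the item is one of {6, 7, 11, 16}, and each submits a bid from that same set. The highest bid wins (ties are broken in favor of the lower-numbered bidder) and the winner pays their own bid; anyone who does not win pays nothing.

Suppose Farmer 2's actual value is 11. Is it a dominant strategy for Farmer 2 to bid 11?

Consider the case where Farmer 1 bids 6, Farmer 3 bids 6, Farmer 4 bids 6 and Farmer 5 bids 6.
Truthful bid 11: wins, pays 11, utility 11 - 11 = 0.
Bid 7 instead: wins, pays 7, utility 11 - 7 = 4.
Since 4 > 0, bidding 7 is strictly better here, so truthful bidding is not dominant.

No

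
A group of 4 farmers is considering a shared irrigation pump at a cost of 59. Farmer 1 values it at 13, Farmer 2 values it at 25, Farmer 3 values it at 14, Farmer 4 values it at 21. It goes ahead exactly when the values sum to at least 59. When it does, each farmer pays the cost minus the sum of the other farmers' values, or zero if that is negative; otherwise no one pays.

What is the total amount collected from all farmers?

18

Total value 73 ≥ cost 59, so it is built.
Farmer 1: others sum to 60; max(0, 59 - 60) = 0.
Farmer 2: others sum to 48; max(0, 59 - 48) = 11.
Farmer 3: others sum to 59; max(0, 59 - 59) = 0.
Farmer 4: others sum to 52; max(0, 59 - 52) = 7.
Total collected = 0 + 11 + 0 + 7 = 18.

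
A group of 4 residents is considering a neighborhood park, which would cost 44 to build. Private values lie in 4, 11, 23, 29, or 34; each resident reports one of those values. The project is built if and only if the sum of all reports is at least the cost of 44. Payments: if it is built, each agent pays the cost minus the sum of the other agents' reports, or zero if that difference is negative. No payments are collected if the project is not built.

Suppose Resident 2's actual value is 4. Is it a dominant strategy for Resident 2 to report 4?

Check each profile of the others' reports and compare truth against every alternative report.
Others report (11, 11, 11): truth gives 0, best alternative gives -7.
Others report (4, 4, 29): truth gives 0, best alternative gives -3.
Others report (4, 29, 4): truth gives 0, best alternative gives -3.
Others report (29, 4, 4): truth gives 0, best alternative gives -3.
Others report (4, 11, 23): truth gives 0, best alternative gives -2.
Others report (4, 23, 11): truth gives 0, best alternative gives -2.
(Remaining 119 profiles checked similarly; truth is weakly best in each.)
In every case the truthful report is at least as good as any alternative, so it is a dominant strategy.

Yes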